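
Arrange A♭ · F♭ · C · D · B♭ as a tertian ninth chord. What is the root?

B♭

Arranged so that each adjacent pair is a third by letter name: B♭ – D – F♭ – A♭ – C.
The bottom of that stack, B♭, is the root (this is B♭ dominant ninth flat five).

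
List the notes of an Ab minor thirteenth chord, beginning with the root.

Ab Cb Eb Gb Bb Db F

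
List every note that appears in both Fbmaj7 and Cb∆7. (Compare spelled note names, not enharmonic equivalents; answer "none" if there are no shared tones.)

Fbmaj7: Fb Ab Cb Eb
Cb∆7: Cb Eb Gb Bb
Common to both → Cb, Eb.

Cb  Eb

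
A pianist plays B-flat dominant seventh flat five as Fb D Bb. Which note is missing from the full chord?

B-flat dominant seventh flat five = Bb, D, Fb, Ab. The voicing lacks the 7th (minor 7th), Ab.

Ab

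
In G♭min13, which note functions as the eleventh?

Root of G♭min13 = Gb. The 11th is a perfect 11th: Gb up a perfect 11th → Cb.

Cb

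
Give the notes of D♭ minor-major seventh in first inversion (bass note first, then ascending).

D♭ minor-major seventh = D-flat–F-flat–A-flat–C; first inversion → third (F-flat) lowest.

F-flat A-flat C D-flat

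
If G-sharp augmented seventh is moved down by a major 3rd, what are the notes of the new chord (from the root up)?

E, G#, B#, D

Transposed root: G# → E (major 3rd down). So we spell E augmented seventh:
Root: E
Major 3rd (3rd): G#
Augmented 5th (5th): B#
Minor 7th (7th): D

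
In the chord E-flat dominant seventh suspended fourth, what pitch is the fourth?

E-flat dominant seventh suspended fourth is built on E♭; its 4th is a perfect 4th above the root.
A fourth above E uses the letter A, and the perfect 4th above E♭ is A♭.

A♭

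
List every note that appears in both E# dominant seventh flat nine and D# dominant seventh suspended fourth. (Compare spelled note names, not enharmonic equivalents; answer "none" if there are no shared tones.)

D-sharp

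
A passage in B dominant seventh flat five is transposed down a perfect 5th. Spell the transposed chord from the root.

A perfect 5th down from B is E, so the new chord is E dominant seventh flat five.
Root: E
Major 3rd (3rd): G#
Diminished 5th (5th): Bb
Minor 7th (7th): D

E G# Bb D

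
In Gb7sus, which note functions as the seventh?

F♭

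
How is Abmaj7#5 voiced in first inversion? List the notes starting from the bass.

C  E  G  A♭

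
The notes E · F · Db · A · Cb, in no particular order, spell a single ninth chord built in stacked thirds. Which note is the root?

Db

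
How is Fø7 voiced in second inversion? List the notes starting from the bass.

Fø7 = F–Ab–Cb–Eb; second inversion → fifth (Cb) lowest.

Cb – Eb – F – Ab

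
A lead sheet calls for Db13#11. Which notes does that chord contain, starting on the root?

Db – F – Ab – Cb – Eb – G – Bb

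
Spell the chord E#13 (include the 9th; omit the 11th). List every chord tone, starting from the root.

E♯ G𝄪 B♯ D♯ F𝄪 C𝄪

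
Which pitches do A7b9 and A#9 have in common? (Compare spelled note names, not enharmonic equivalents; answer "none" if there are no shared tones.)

none

A7b9 = A, C#, E, G, Bb.
A#9 = A#, C##, E#, G#, B#.
Shared: none.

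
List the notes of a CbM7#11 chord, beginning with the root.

Cb  Eb  Gb  Bb  F

CbM7#11 is a major seventh sharp eleven built on Cb.
Cb — root
Eb — major 3rd
Gb — perfect 5th
Bb — major 7th
F — augmented 11th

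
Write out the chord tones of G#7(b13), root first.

G# B# D# F# E

G#7(b13) is a dominant seventh flat thirteen built on G#.
root → G#
3rd (major 3rd) → B#
5th (perfect 5th) → D#
7th (minor 7th) → F#
13th (minor 13th) → E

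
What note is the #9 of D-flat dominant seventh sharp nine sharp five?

E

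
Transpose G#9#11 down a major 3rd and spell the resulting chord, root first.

G# down a major 3rd → E. New chord: E dominant ninth sharp eleven.
E — root
G# — major 3rd
B — perfect 5th
D — minor 7th
F# — major 9th
A# — augmented 11th

E – G# – B – D – F# – A#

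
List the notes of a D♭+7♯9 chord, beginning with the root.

Db  F  A  Cb  E

Root Db, quality dominant seventh sharp nine sharp five:
root → Db
3rd (major 3rd) → F
5th (augmented 5th) → A
7th (minor 7th) → Cb
9th (augmented 9th) → E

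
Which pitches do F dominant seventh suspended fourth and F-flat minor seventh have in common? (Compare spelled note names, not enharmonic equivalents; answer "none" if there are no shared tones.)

none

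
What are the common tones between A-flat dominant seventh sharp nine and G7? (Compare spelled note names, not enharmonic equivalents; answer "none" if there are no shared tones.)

B

A-flat dominant seventh sharp nine: Ab C Eb Gb B
G7: G B D F
Common to both → B.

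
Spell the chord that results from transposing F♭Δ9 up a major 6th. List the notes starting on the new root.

Db, F, Ab, C, Eb

Fb up a major 6th → Db. New chord: Db major ninth.
Root: Db
Major 3rd (3rd): F
Perfect 5th (5th): Ab
Major 7th (7th): C
Major 9th (9th): Eb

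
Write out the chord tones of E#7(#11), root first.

Root E#, quality dominant seventh sharp eleven:
root → E#
3rd (major 3rd) → G##
5th (perfect 5th) → B#
7th (minor 7th) → D#
11th (augmented 11th) → A##

E# – G## – B# – D# – A##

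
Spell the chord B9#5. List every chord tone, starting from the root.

B9#5 is a dominant ninth sharp five built on B.
B — root
D♯ — major 3rd
F𝄪 — augmented 5th
A — minor 7th
C♯ — major 9th

B D♯ F𝄪 A C♯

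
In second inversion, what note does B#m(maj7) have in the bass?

B#m(maj7) = B#–D#–F##–A##. Second inversion → fifth in the bass = F##.

F##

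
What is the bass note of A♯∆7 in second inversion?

E#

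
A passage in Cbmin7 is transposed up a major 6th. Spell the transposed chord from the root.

Ab, Cb, Eb, Gb

Cb up a major 6th → Ab. New chord: Ab minor seventh.
Root: Ab
Minor 3rd (3rd): Cb
Perfect 5th (5th): Eb
Minor 7th (7th): Gb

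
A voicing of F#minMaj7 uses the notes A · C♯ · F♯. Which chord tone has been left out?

E♯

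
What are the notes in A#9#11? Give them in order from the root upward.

A#9#11: dominant ninth sharp eleven on A#.
A# — root
C## — major 3rd
E# — perfect 5th
G# — minor 7th
B# — major 9th
D## — augmented 11th

A#, C##, E#, G#, B#, D##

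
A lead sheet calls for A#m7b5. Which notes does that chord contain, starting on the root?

Root A#, quality half-diminished seventh:
root → A#
3rd (minor 3rd) → C#
5th (diminished 5th) → E
7th (minor 7th) → G#

A# – C# – E – G#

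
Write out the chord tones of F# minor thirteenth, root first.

F-sharp  A  C-sharp  E  G-sharp  B  D-sharp

F# minor thirteenth: minor thirteenth on F-sharp.
- root: F-sharp
- minor 3rd: A
- perfect 5th: C-sharp
- minor 7th: E
- major 9th: G-sharp
- perfect 11th: B
- major 13th: D-sharp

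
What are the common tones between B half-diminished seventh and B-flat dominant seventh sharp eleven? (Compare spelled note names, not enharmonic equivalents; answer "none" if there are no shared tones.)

D – F

B half-diminished seventh = B, D, F, A.
B-flat dominant seventh sharp eleven = B-flat, D, F, A-flat, E.
Shared: D, F.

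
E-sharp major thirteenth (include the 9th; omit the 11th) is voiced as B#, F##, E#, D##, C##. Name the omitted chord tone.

G##

The full E-sharp major thirteenth chord is E#, G##, B#, D##, F##, C##.
Comparing with the voicing, the major 3rd (3rd) — G## — is absent.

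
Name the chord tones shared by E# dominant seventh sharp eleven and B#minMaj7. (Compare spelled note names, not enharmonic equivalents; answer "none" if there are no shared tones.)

B#, D#, A##

E# dominant seventh sharp eleven: E# G## B# D# A##
B#minMaj7: B# D# F## A##
Common to both → B#, D#, A##.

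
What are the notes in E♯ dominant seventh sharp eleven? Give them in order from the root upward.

E#  G##  B#  D#  A##

E♯ dominant seventh sharp eleven is a dominant seventh sharp eleven built on E#.
- root: E#
- major 3rd: G##
- perfect 5th: B#
- minor 7th: D#
- augmented 11th: A##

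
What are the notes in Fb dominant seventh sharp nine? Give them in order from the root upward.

Fb dominant seventh sharp nine: dominant seventh sharp nine on F-flat.
- root: F-flat
- major 3rd: A-flat
- perfect 5th: C-flat
- minor 7th: E-double-flat
- augmented 9th: G

F-flat, A-flat, C-flat, E-double-flat, G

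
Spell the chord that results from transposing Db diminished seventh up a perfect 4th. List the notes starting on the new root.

Gb Bbb Dbb Fbb

Db up a perfect 4th → Gb. New chord: Gb diminished seventh.
- root: Gb
- minor 3rd: Bbb
- diminished 5th: Dbb
- diminished 7th: Fbb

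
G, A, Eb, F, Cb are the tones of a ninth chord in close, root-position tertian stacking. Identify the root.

F

Stacking in thirds gives F – A – Cb – Eb – G, so F is the root — F dominant ninth flat five.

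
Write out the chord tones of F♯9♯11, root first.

F# A# C# E G# B#

Root F#, quality dominant ninth sharp eleven:
- root: F#
- major 3rd: A#
- perfect 5th: C#
- minor 7th: E
- major 9th: G#
- augmented 11th: B#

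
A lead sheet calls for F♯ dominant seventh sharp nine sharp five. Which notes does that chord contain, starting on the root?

F# – A# – C## – E – G##

Root F#, quality dominant seventh sharp nine sharp five:
Root: F#
Major 3rd (3rd): A#
Augmented 5th (5th): C##
Minor 7th (7th): E
Augmented 9th (9th): G##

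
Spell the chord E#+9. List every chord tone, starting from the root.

E#, G##, B##, D#, F##

E#+9 is a dominant ninth sharp five built on E#.
root → E#
3rd (major 3rd) → G##
5th (augmented 5th) → B##
7th (minor 7th) → D#
9th (major 9th) → F##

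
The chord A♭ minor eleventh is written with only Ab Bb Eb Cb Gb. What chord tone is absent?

A♭ minor eleventh = Ab, Cb, Eb, Gb, Bb, Db. The voicing lacks the 11th (perfect 11th), Db.

Db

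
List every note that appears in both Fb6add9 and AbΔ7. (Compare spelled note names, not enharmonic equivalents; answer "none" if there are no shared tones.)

A♭

Fb6add9: F♭ A♭ C♭ D♭ G♭
AbΔ7: A♭ C E♭ G
Common to both → A♭.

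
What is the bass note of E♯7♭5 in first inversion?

E♯7♭5 in root position is E#–G##–B–D#.
First inversion places the third in the bass, which is G##.

G##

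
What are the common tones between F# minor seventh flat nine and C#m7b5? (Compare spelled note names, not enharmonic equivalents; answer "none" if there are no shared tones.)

F# minor seventh flat nine: F# A C# E G
C#m7b5: C# E G B
Common to both → C#, E, G.

C#, E, G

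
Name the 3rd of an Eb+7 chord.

Eb+7 is built on E♭; its 3rd is a major 3rd above the root.
A third above E uses the letter G, and the major 3rd above E♭ is G.

G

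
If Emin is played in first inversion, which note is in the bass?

Emin in root position is E–G–B.
First inversion places the third in the bass, which is G.

G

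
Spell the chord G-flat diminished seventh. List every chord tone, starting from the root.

G-flat B-double-flat D-double-flat F-double-flat

G-flat diminished seventh is a diminished seventh built on G-flat.
Root: G-flat
Minor 3rd (3rd): B-double-flat
Diminished 5th (5th): D-double-flat
Diminished 7th (7th): F-double-flat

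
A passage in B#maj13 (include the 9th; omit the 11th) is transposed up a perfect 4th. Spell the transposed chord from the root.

E# G## B# D## F## C##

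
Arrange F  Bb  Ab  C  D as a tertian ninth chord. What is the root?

Bb

Arranged so that each adjacent pair is a third by letter name: Bb – D – F – Ab – C.
The bottom of that stack, Bb, is the root (this is Bb dominant ninth).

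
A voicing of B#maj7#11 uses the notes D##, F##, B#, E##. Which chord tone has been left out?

A##

The full B#maj7#11 chord is B#, D##, F##, A##, E##.
Comparing with the voicing, the major 7th (7th) — A## — is absent.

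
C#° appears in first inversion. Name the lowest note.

C#° = C♯–E–G. First inversion → third in the bass = E.

E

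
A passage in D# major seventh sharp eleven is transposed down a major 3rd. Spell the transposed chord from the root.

B D# F# A# E#

A major 3rd down from D# is B, so the new chord is B major seventh sharp eleven.
Root: B
Major 3rd (3rd): D#
Perfect 5th (5th): F#
Major 7th (7th): A#
Augmented 11th (11th): E#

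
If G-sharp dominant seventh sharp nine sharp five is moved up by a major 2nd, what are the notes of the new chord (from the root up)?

A-sharp, C-double-sharp, E-double-sharp, G-sharp, B-double-sharp

G-sharp up a major 2nd → A-sharp. New chord: A-sharp dominant seventh sharp nine sharp five.
root → A-sharp
3rd (major 3rd) → C-double-sharp
5th (augmented 5th) → E-double-sharp
7th (minor 7th) → G-sharp
9th (augmented 9th) → B-double-sharp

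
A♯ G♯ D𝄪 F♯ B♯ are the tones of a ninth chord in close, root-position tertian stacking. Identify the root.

G♯

Stacking in thirds gives G♯ – B♯ – D𝄪 – F♯ – A♯, so G♯ is the root — G♯ dominant ninth sharp five.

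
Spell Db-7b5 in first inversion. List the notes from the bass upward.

Fb, Abb, Cb, Db

Db-7b5 = Db–Fb–Abb–Cb; first inversion → third (Fb) lowest.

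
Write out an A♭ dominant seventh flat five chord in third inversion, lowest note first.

G-flat A-flat C E-double-flat

A♭ dominant seventh flat five = A-flat–C–E-double-flat–G-flat; third inversion → seventh (G-flat) lowest.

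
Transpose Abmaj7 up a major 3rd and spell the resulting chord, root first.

C  E  G  B

Transposed root: A♭ → C (major 3rd up). So we spell C major seventh:
C — root
E — major 3rd
G — perfect 5th
B — major 7th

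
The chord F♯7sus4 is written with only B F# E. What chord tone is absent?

C#

The full F♯7sus4 chord is F#, B, C#, E.
Comparing with the voicing, the perfect 5th (5th) — C# — is absent.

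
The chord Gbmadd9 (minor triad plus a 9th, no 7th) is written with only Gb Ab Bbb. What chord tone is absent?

The full Gbmadd9 chord is Gb, Bbb, Db, Ab.
Comparing with the voicing, the perfect 5th (5th) — Db — is absent.

Db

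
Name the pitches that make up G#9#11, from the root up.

G♯, B♯, D♯, F♯, A♯, C𝄪

G#9#11: dominant ninth sharp eleven on G♯.
Root: G♯
Major 3rd (3rd): B♯
Perfect 5th (5th): D♯
Minor 7th (7th): F♯
Major 9th (9th): A♯
Augmented 11th (11th): C𝄪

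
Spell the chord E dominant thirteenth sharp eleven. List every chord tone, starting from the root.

Root E, quality dominant thirteenth sharp eleven:
- root: E
- major 3rd: G#
- perfect 5th: B
- minor 7th: D
- major 9th: F#
- augmented 11th: A#
- major 13th: C#

E  G#  B  D  F#  A#  C#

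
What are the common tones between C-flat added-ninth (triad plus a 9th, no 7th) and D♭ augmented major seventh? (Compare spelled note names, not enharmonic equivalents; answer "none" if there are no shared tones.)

D-flat

C-flat added-ninth = C-flat, E-flat, G-flat, D-flat.
D♭ augmented major seventh = D-flat, F, A, C.
Shared: D-flat.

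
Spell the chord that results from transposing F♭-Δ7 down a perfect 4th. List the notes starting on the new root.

Fb down a perfect 4th → Cb. New chord: Cb minor-major seventh.
Cb — root
Ebb — minor 3rd
Gb — perfect 5th
Bb — major 7th

Cb, Ebb, Gb, Bb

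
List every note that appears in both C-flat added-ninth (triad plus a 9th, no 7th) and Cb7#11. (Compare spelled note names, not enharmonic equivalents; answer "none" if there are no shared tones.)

Cb  Eb  Gb

C-flat added-ninth = Cb, Eb, Gb, Db.
Cb7#11 = Cb, Eb, Gb, Bbb, F.
Shared: Cb, Eb, Gb.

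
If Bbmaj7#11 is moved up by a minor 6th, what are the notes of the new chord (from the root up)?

Gb  Bb  Db  F  C

Transposed root: Bb → Gb (minor 6th up). So we spell Gb major seventh sharp eleven:
Root: Gb
Major 3rd (3rd): Bb
Perfect 5th (5th): Db
Major 7th (7th): F
Augmented 11th (11th): C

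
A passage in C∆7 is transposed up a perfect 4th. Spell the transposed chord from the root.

F A C E

A perfect 4th up from C is F, so the new chord is F major seventh.
- root: F
- major 3rd: A
- perfect 5th: C
- major 7th: E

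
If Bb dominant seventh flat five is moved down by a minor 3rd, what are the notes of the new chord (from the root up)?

G – B – D♭ – F

A minor 3rd down from B♭ is G, so the new chord is G dominant seventh flat five.
Root: G
Major 3rd (3rd): B
Diminished 5th (5th): D♭
Minor 7th (7th): F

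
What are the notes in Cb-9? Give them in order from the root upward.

Cb Ebb Gb Bbb Db

Root Cb, quality minor ninth:
Cb — root
Ebb — minor 3rd
Gb — perfect 5th
Bbb — minor 7th
Db — major 9th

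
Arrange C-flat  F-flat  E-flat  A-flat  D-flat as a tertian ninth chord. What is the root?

D-flat

Stacking in thirds gives D-flat – F-flat – A-flat – C-flat – E-flat, so D-flat is the root — D-flat minor ninth.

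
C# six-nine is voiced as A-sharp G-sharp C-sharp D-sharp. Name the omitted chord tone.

E-sharp

C# six-nine = C-sharp, E-sharp, G-sharp, A-sharp, D-sharp. The voicing lacks the 3rd (major 3rd), E-sharp.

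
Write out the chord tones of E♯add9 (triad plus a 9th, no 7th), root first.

Root E#, quality added-ninth:
- root: E#
- major 3rd: G##
- perfect 5th: B#
- major 9th: F##

E#  G##  B#  F##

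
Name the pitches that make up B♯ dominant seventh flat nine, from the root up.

B♯ dominant seventh flat nine is a dominant seventh flat nine built on B-sharp.
root → B-sharp
3rd (major 3rd) → D-double-sharp
5th (perfect 5th) → F-double-sharp
7th (minor 7th) → A-sharp
9th (minor 9th) → C-sharp

B-sharp  D-double-sharp  F-double-sharp  A-sharp  C-sharp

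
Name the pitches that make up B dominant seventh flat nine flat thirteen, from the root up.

B dominant seventh flat nine flat thirteen: dominant seventh flat nine flat thirteen on B.
- root: B
- major 3rd: D♯
- perfect 5th: F♯
- minor 7th: A
- minor 9th: C
- minor 13th: G

B – D♯ – F♯ – A – C – G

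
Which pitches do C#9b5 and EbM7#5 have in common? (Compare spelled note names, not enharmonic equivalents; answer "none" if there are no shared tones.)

G B

C#9b5: C♯ E♯ G B D♯
EbM7#5: E♭ G B D
Common to both → G, B.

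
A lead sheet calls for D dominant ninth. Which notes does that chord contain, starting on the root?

D, F-sharp, A, C, E

Root D, quality dominant ninth:
- root: D
- major 3rd: F-sharp
- perfect 5th: A
- minor 7th: C
- major 9th: E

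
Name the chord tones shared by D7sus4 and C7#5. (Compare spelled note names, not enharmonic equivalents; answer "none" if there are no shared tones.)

C

D7sus4 = D, G, A, C.
C7#5 = C, E, G♯, B♭.
Shared: C.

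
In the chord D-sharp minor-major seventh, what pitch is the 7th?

D-sharp minor-major seventh is built on D#; its 7th is a major 7th above the root.
A seventh above D uses the letter C, and the major 7th above D# is C##.

C##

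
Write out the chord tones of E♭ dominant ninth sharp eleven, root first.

Root Eb, quality dominant ninth sharp eleven:
- root: Eb
- major 3rd: G
- perfect 5th: Bb
- minor 7th: Db
- major 9th: F
- augmented 11th: A

Eb, G, Bb, Db, F, A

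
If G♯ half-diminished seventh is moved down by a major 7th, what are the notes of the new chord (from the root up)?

A C E♭ G

G♯ down a major 7th → A. New chord: A half-diminished seventh.
- root: A
- minor 3rd: C
- diminished 5th: E♭
- minor 7th: G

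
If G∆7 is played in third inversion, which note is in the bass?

F♯

G∆7 in root position is G–B–D–F♯.
Third inversion places the seventh in the bass, which is F♯.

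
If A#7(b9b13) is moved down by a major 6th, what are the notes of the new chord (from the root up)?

C♯ E♯ G♯ B D A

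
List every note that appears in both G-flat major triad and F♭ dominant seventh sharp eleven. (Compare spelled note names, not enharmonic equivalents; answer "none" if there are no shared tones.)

B-flat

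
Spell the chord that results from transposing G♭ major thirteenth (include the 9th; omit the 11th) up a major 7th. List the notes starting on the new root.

Gb up a major 7th → F. New chord: F major thirteenth.
F — root
A — major 3rd
C — perfect 5th
E — major 7th
G — major 9th
D — major 13th

F A C E G D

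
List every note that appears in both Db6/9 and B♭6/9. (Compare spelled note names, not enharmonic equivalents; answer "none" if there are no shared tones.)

Db6/9 = Db, F, Ab, Bb, Eb.
B♭6/9 = Bb, D, F, G, C.
Shared: F, Bb.

F – Bb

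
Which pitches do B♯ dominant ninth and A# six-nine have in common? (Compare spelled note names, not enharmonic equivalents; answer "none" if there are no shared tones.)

B-sharp, F-double-sharp, A-sharp, C-double-sharp

B♯ dominant ninth: B-sharp D-double-sharp F-double-sharp A-sharp C-double-sharp
A# six-nine: A-sharp C-double-sharp E-sharp F-double-sharp B-sharp
Common to both → B-sharp, F-double-sharp, A-sharp, C-double-sharp.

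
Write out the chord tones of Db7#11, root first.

Db  F  Ab  Cb  G

Root Db, quality dominant seventh sharp eleven:
- root: Db
- major 3rd: F
- perfect 5th: Ab
- minor 7th: Cb
- augmented 11th: G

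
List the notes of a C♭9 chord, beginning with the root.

C♭9 is a dominant ninth built on Cb.
Cb — root
Eb — major 3rd
Gb — perfect 5th
Bbb — minor 7th
Db — major 9th

Cb Eb Gb Bbb Db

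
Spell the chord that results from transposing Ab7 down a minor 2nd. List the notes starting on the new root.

Ab down a minor 2nd → G. New chord: G dominant seventh.
Root: G
Major 3rd (3rd): B
Perfect 5th (5th): D
Minor 7th (7th): F

G – B – D – F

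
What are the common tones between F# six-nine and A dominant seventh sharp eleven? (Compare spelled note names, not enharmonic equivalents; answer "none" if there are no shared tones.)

F# six-nine = F-sharp, A-sharp, C-sharp, D-sharp, G-sharp.
A dominant seventh sharp eleven = A, C-sharp, E, G, D-sharp.
Shared: C-sharp, D-sharp.

C-sharp D-sharp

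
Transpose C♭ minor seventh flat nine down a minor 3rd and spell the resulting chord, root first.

Ab, Cb, Eb, Gb, Bbb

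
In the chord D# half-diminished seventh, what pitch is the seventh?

C-sharp

D# half-diminished seventh is built on D-sharp; its 7th is a minor 7th above the root.
A seventh above D uses the letter C, and the minor 7th above D-sharp is C-sharp.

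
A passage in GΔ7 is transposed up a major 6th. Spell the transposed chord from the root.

G up a major 6th → E. New chord: E major seventh.
E — root
G♯ — major 3rd
B — perfect 5th
D♯ — major 7th

E – G♯ – B – D♯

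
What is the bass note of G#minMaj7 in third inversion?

G#minMaj7 in root position is G♯–B–D♯–F𝄪.
Third inversion places the seventh in the bass, which is F𝄪.

F𝄪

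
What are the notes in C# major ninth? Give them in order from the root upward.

C# major ninth: major ninth on C-sharp.
C-sharp — root
E-sharp — major 3rd
G-sharp — perfect 5th
B-sharp — major 7th
D-sharp — major 9th

C-sharp, E-sharp, G-sharp, B-sharp, D-sharp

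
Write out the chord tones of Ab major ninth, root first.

Ab – C – Eb – G – Bb

Ab major ninth: major ninth on Ab.
- root: Ab
- major 3rd: C
- perfect 5th: Eb
- major 7th: G
- major 9th: Bb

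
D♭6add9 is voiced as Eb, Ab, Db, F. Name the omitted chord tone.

D♭6add9 = Db, F, Ab, Bb, Eb. The voicing lacks the 6th (major 6th), Bb.

Bb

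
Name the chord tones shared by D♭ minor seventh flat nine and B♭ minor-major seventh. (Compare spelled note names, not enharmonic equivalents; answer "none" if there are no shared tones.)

D-flat

D♭ minor seventh flat nine = D-flat, F-flat, A-flat, C-flat, E-double-flat.
B♭ minor-major seventh = B-flat, D-flat, F, A.
Shared: D-flat.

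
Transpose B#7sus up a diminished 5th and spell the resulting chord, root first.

F♯ B C♯ E

Transposed root: B♯ → F♯ (diminished 5th up). So we spell F♯ dominant seventh suspended fourth:
- root: F♯
- perfect 4th: B
- perfect 5th: C♯
- minor 7th: E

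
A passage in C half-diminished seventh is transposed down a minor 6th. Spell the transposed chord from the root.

A minor 6th down from C is E, so the new chord is E half-diminished seventh.
Root: E
Minor 3rd (3rd): G
Diminished 5th (5th): B-flat
Minor 7th (7th): D

E G B-flat D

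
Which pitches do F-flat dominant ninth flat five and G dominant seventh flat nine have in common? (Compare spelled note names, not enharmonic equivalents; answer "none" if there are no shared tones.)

F-flat dominant ninth flat five = F-flat, A-flat, C-double-flat, E-double-flat, G-flat.
G dominant seventh flat nine = G, B, D, F, A-flat.
Shared: A-flat.

A-flat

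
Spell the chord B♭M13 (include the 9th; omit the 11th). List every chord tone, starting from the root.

B♭  D  F  A  C  G

B♭M13: major thirteenth on B♭.
root → B♭
3rd (major 3rd) → D
5th (perfect 5th) → F
7th (major 7th) → A
9th (major 9th) → C
13th (major 13th) → G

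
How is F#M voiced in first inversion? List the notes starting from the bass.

A#, C#, F#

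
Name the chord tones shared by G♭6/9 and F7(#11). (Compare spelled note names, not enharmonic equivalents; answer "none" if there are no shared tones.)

Eb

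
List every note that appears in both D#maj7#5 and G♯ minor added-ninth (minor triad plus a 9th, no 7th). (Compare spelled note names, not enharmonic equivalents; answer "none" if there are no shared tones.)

D#maj7#5: D# F## A## C##
G♯ minor added-ninth: G# B D# A#
Common to both → D#.

D#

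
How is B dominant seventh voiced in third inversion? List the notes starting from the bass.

In root position, B dominant seventh is B–D-sharp–F-sharp–A.
Third inversion puts the seventh (A) in the bass.

A, B, D-sharp, F-sharp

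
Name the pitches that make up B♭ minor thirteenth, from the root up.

B♭ minor thirteenth is a minor thirteenth built on B-flat.
Root: B-flat
Minor 3rd (3rd): D-flat
Perfect 5th (5th): F
Minor 7th (7th): A-flat
Major 9th (9th): C
Perfect 11th (11th): E-flat
Major 13th (13th): G

B-flat – D-flat – F – A-flat – C – E-flat – G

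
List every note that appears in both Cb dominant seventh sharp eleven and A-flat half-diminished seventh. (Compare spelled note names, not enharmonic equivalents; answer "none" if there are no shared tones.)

C-flat G-flat

Cb dominant seventh sharp eleven = C-flat, E-flat, G-flat, B-double-flat, F.
A-flat half-diminished seventh = A-flat, C-flat, E-double-flat, G-flat.
Shared: C-flat, G-flat.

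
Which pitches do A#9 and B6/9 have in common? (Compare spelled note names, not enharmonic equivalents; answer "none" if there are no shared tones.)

G♯

A#9: A♯ C𝄪 E♯ G♯ B♯
B6/9: B D♯ F♯ G♯ C♯
Common to both → G♯.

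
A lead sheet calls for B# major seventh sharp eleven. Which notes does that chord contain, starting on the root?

B#, D##, F##, A##, E##

Root B#, quality major seventh sharp eleven:
B# — root
D## — major 3rd
F## — perfect 5th
A## — major 7th
E## — augmented 11th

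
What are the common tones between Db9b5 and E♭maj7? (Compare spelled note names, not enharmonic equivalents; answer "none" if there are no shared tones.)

Db9b5: Db F Abb Cb Eb
E♭maj7: Eb G Bb D
Common to both → Eb.

Eb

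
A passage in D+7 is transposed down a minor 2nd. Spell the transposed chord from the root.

A minor 2nd down from D is C#, so the new chord is C# augmented seventh.
root → C#
3rd (major 3rd) → E#
5th (augmented 5th) → G##
7th (minor 7th) → B

C#, E#, G##, B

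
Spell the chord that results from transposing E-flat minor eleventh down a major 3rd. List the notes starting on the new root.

Eb down a major 3rd → Cb. New chord: Cb minor eleventh.
root → Cb
3rd (minor 3rd) → Ebb
5th (perfect 5th) → Gb
7th (minor 7th) → Bbb
9th (major 9th) → Db
11th (perfect 11th) → Fb

Cb, Ebb, Gb, Bbb, Db, Fb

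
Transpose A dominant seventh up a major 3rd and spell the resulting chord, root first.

C-sharp – E-sharp – G-sharp – B

A up a major 3rd → C-sharp. New chord: C-sharp dominant seventh.
Root: C-sharp
Major 3rd (3rd): E-sharp
Perfect 5th (5th): G-sharp
Minor 7th (7th): B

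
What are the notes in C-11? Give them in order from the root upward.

C-11 is a minor eleventh built on C.
root → C
3rd (minor 3rd) → Eb
5th (perfect 5th) → G
7th (minor 7th) → Bb
9th (major 9th) → D
11th (perfect 11th) → F

C  Eb  G  Bb  D  F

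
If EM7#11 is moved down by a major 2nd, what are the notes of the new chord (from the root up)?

D  F#  A  C#  G#

A major 2nd down from E is D, so the new chord is D major seventh sharp eleven.
D — root
F# — major 3rd
A — perfect 5th
C# — major 7th
G# — augmented 11th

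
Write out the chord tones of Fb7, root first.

Root Fb, quality dominant seventh:
- root: Fb
- major 3rd: Ab
- perfect 5th: Cb
- minor 7th: Ebb

Fb, Ab, Cb, Ebb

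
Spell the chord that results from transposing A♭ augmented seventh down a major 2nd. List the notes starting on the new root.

A major 2nd down from Ab is Gb, so the new chord is Gb augmented seventh.
- root: Gb
- major 3rd: Bb
- augmented 5th: D
- minor 7th: Fb

Gb  Bb  D  Fb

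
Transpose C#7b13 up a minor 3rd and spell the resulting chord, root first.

E, G#, B, D, C

A minor 3rd up from C# is E, so the new chord is E dominant seventh flat thirteen.
Root: E
Major 3rd (3rd): G#
Perfect 5th (5th): B
Minor 7th (7th): D
Minor 13th (13th): C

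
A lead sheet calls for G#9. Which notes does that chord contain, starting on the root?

G# B# D# F# A#

Root G#, quality dominant ninth:
G# — root
B# — major 3rd
D# — perfect 5th
F# — minor 7th
A# — major 9th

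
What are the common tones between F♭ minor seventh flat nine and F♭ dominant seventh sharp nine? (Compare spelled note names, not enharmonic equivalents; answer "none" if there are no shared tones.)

Fb – Cb – Ebb

F♭ minor seventh flat nine: Fb Abb Cb Ebb Gbb
F♭ dominant seventh sharp nine: Fb Ab Cb Ebb G
Common to both → Fb, Cb, Ebb.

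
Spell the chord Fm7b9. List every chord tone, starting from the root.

F, Ab, C, Eb, Gb

Root F, quality minor seventh flat nine:
- root: F
- minor 3rd: Ab
- perfect 5th: C
- minor 7th: Eb
- minor 9th: Gb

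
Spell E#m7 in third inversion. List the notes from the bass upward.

D# – E# – G# – B#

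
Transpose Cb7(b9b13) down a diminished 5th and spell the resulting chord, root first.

F – A – C – E♭ – G♭ – D♭

A diminished 5th down from C♭ is F, so the new chord is F dominant seventh flat nine flat thirteen.
root → F
3rd (major 3rd) → A
5th (perfect 5th) → C
7th (minor 7th) → E♭
9th (minor 9th) → G♭
13th (minor 13th) → D♭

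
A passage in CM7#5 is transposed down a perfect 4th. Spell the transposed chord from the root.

G – B – D# – F#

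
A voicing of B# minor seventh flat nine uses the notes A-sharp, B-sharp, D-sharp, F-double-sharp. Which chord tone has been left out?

B# minor seventh flat nine = B-sharp, D-sharp, F-double-sharp, A-sharp, C-sharp. The voicing lacks the 9th (minor 9th), C-sharp.

C-sharp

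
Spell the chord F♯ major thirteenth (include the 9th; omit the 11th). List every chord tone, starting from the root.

F-sharp – A-sharp – C-sharp – E-sharp – G-sharp – D-sharp

Root F-sharp, quality major thirteenth:
root → F-sharp
3rd (major 3rd) → A-sharp
5th (perfect 5th) → C-sharp
7th (major 7th) → E-sharp
9th (major 9th) → G-sharp
13th (major 13th) → D-sharp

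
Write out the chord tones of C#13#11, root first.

C#13#11 is a dominant thirteenth sharp eleven built on C♯.
C♯ — root
E♯ — major 3rd
G♯ — perfect 5th
B — minor 7th
D♯ — major 9th
F𝄪 — augmented 11th
A♯ — major 13th

C♯ E♯ G♯ B D♯ F𝄪 A♯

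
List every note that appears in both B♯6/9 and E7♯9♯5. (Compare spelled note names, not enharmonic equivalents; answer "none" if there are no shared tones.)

B#, F##

B♯6/9: B# D## F## G## C##
E7♯9♯5: E G# B# D F##
Common to both → B#, F##.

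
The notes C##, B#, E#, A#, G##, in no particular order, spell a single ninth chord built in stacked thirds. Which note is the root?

A#

Stacking in thirds gives A# – C## – E# – G## – B#, so A# is the root — A# major ninth.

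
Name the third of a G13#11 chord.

B

Root of G13#11 = G. The 3rd is a major 3rd: G up a major 3rd → B.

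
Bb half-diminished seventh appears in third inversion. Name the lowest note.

Bb half-diminished seventh = Bb–Db–Fb–Ab. Third inversion → seventh in the bass = Ab.

Ab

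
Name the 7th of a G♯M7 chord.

F𝄪

G♯M7 is built on G♯; its 7th is a major 7th above the root.
A seventh above G uses the letter F, and the major 7th above G♯ is F𝄪.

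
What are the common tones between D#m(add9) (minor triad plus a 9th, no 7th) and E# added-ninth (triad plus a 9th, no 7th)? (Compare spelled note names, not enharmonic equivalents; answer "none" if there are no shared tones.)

E#

D#m(add9) = D#, F#, A#, E#.
E# added-ninth = E#, G##, B#, F##.
Shared: E#.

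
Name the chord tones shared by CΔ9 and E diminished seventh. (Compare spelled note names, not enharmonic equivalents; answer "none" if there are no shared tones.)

CΔ9 = C, E, G, B, D.
E diminished seventh = E, G, B♭, D♭.
Shared: E, G.

E  G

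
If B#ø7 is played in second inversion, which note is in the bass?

F#

B#ø7 = B#–D#–F#–A#. Second inversion → fifth in the bass = F#.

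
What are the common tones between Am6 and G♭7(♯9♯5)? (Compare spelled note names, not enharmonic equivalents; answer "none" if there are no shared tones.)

Am6: A C E F#
G♭7(♯9♯5): Gb Bb D Fb A
Common to both → A.

A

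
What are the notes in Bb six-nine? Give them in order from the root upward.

Bb six-nine: six-nine on Bb.
Bb — root
D — major 3rd
F — perfect 5th
G — major 6th
C — major 9th

Bb, D, F, G, C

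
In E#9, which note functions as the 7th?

D#

E#9 is built on E#; its 7th is a minor 7th above the root.
A seventh above E uses the letter D, and the minor 7th above E# is D#.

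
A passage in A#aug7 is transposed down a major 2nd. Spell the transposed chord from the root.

G#  B#  D##  F#

Transposed root: A# → G# (major 2nd down). So we spell G# augmented seventh:
G# — root
B# — major 3rd
D## — augmented 5th
F# — minor 7th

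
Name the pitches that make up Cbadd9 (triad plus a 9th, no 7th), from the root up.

Cbadd9: added-ninth on Cb.
Cb — root
Eb — major 3rd
Gb — perfect 5th
Db — major 9th

Cb Eb Gb Db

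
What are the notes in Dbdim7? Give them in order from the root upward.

Db, Fb, Abb, Cbb

Dbdim7 is a diminished seventh built on Db.
Db — root
Fb — minor 3rd
Abb — diminished 5th
Cbb — diminished 7th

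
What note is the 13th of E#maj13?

C##

E#maj13 is built on E#; its 13th is a major 13th above the root.
A sixth above E uses the letter C, and the major 13th above E# is C##.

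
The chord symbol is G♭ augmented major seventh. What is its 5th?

D

Root of G♭ augmented major seventh = Gb. The 5th is an augmented 5th: Gb up an augmented 5th → D.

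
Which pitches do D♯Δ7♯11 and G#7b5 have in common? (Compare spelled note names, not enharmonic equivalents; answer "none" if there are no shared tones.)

none

D♯Δ7♯11 = D♯, F𝄪, A♯, C𝄪, G𝄪.
G#7b5 = G♯, B♯, D, F♯.
Shared: none.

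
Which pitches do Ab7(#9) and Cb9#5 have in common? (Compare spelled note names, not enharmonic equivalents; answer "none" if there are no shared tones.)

Ab7(#9): Ab C Eb Gb B
Cb9#5: Cb Eb G Bbb Db
Common to both → Eb.

Eb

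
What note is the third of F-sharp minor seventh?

A

F-sharp minor seventh is built on F-sharp; its 3rd is a minor 3rd above the root.
A third above F uses the letter A, and the minor 3rd above F-sharp is A.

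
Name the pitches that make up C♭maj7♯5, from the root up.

Cb – Eb – G – Bb

C♭maj7♯5 is an augmented major seventh built on Cb.
Root: Cb
Major 3rd (3rd): Eb
Augmented 5th (5th): G
Major 7th (7th): Bb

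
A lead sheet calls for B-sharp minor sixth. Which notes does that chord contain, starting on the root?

B-sharp, D-sharp, F-double-sharp, G-double-sharp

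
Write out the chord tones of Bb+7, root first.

Bb+7: augmented seventh on Bb.
root → Bb
3rd (major 3rd) → D
5th (augmented 5th) → F#
7th (minor 7th) → Ab

Bb  D  F#  Ab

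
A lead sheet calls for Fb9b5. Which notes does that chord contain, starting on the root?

Root Fb, quality dominant ninth flat five:
- root: Fb
- major 3rd: Ab
- diminished 5th: Cbb
- minor 7th: Ebb
- major 9th: Gb

Fb Ab Cbb Ebb Gb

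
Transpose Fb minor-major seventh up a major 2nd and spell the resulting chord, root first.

F-flat up a major 2nd → G-flat. New chord: G-flat minor-major seventh.
Root: G-flat
Minor 3rd (3rd): B-double-flat
Perfect 5th (5th): D-flat
Major 7th (7th): F

G-flat B-double-flat D-flat F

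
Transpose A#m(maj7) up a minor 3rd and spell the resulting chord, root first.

C# E G# B#

A# up a minor 3rd → C#. New chord: C# minor-major seventh.
C# — root
E — minor 3rd
G# — perfect 5th
B# — major 7th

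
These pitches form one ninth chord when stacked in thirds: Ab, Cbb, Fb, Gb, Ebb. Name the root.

Stacking in thirds gives Fb – Ab – Cbb – Ebb – Gb, so Fb is the root — Fb dominant ninth flat five.

Fb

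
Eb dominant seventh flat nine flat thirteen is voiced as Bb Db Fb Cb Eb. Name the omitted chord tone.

Eb dominant seventh flat nine flat thirteen = Eb, G, Bb, Db, Fb, Cb. The voicing lacks the 3rd (major 3rd), G.

G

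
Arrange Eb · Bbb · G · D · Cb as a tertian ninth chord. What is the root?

Cb

Stacking in thirds gives Cb – Eb – G – Bbb – D, so Cb is the root — Cb dominant seventh sharp nine sharp five.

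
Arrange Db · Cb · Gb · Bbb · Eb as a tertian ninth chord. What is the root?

Cb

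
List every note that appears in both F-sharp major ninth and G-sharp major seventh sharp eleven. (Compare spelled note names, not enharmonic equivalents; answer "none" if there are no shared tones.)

G-sharp

F-sharp major ninth = F-sharp, A-sharp, C-sharp, E-sharp, G-sharp.
G-sharp major seventh sharp eleven = G-sharp, B-sharp, D-sharp, F-double-sharp, C-double-sharp.
Shared: G-sharp.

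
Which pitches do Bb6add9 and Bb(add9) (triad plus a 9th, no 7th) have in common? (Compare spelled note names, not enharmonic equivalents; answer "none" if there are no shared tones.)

Bb, D, F, C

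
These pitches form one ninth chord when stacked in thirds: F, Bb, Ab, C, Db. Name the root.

Bb

Arranged so that each adjacent pair is a third by letter name: Bb – Db – F – Ab – C.
The bottom of that stack, Bb, is the root (this is Bb minor ninth).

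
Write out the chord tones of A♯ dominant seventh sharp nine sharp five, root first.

A♯ dominant seventh sharp nine sharp five: dominant seventh sharp nine sharp five on A#.
A# — root
C## — major 3rd
E## — augmented 5th
G# — minor 7th
B## — augmented 9th

A# C## E## G# B##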